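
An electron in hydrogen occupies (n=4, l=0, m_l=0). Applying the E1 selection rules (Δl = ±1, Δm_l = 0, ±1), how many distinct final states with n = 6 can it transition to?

E1 requires Δl = ±1, so l_f ∈ {-1, 1}; with 0 ≤ l_f ≤ n_f−1 = 5, the allowed l_f values are {1}.
For l_f = 1: m_f ∈ {m_i−1, m_i, m_i+1} ∩ [−1, 1] = {-1, 0, 1} → 3 states.
Total: 3.

3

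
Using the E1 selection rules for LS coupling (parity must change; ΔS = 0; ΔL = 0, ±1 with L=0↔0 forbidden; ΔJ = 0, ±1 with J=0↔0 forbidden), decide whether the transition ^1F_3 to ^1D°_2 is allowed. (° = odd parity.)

allowed

Reading off the term symbols: S 0→0, L 3→2, J 3→2, parity even→odd.
Parity must change: even → odd — passes.
ΔS = 0: S: 0 → 0 — passes.
ΔL = 0, ±1 (not L=0↔0): L: 3 → 2, ΔL = -1 — passes.
ΔJ = 0, ±1 (not J=0↔0): J: 3 → 2, ΔJ = -1 — passes.
All four E1 rules are satisfied.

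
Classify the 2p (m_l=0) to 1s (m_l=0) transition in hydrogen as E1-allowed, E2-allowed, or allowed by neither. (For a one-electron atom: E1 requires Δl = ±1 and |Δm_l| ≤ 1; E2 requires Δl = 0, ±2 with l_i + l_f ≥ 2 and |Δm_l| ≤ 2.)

E1

Δl = 0 − 1 = -1; l_i + l_f = 1.
Δm_l = +0.
E1 (Δl = ±1, |Δm_l| ≤ 1): satisfied.
E2 (Δl = 0,±2, l_i+l_f ≥ 2, |Δm_l| ≤ 2): not satisfied.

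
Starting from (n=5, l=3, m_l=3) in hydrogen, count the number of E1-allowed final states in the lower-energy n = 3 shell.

1

E1 requires Δl = ±1, so l_f ∈ {2, 4}; with 0 ≤ l_f ≤ n_f−1 = 2, the allowed l_f values are {2}.
For l_f = 2: m_f ∈ {m_i−1, m_i, m_i+1} ∩ [−2, 2] = {2} → 1 state.
Total: 1.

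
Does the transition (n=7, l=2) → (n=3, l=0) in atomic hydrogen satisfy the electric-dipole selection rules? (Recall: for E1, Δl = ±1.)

Initial l = 2, final l = 0, so Δl = -2. E1 requires Δl = ±1: violated.
The transition is electric-dipole forbidden.

forbidden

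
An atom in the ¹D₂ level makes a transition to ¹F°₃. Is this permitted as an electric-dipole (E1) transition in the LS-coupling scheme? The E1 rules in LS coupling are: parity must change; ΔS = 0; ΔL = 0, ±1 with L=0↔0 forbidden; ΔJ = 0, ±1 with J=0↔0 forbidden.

allowed

Reading off the term symbols: S 0→0, L 2→3, J 2→3, parity even→odd.
ΔS = 0: S: 0 → 0 — ✓.
ΔL = 0, ±1 (not L=0↔0): L: 2 → 3, ΔL = +1 — ✓.
Parity must change: even → odd — ✓.
ΔJ = 0, ±1 (not J=0↔0): J: 2 → 3, ΔJ = +1 — ✓.
All four E1 rules are satisfied.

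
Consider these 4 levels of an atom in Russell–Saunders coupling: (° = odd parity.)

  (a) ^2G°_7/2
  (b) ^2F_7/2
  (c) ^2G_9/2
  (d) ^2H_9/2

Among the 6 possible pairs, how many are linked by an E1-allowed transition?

3

(a)–(b): allowed.
(a)–(c): allowed.
(a)–(d): allowed.
(b)–(c): forbidden (parity).
(b)–(d): forbidden (parity, ΔL).
(c)–(d): forbidden (parity).
Allowed pairs: 3 of 6.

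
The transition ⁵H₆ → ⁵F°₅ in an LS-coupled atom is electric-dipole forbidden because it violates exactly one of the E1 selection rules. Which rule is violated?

Reading off the term symbols: S 2→2, L 5→3, J 6→5, parity even→odd.
Parity must change: even → odd — ok.
ΔS = 0: S: 2 → 2 — ok.
ΔL = 0, ±1 (not L=0↔0): L: 5 → 3, ΔL = -2 — fails.
ΔJ = 0, ±1 (not J=0↔0): J: 6 → 5, ΔJ = -1 — ok.

the ΔL = 0, ±1 rule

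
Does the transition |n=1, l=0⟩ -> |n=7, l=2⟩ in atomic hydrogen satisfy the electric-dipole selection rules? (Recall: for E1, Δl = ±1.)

forbidden

Initial l = 0, final l = 2, so Δl = +2. E1 requires Δl = ±1: fails.
The transition is electric-dipole forbidden.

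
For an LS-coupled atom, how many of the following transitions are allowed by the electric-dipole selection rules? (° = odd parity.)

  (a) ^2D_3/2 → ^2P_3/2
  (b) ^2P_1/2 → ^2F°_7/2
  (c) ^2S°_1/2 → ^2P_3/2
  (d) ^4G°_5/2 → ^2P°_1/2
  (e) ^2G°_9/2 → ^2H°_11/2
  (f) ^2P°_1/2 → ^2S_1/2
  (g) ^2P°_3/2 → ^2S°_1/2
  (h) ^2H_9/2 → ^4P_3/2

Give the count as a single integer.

(a) forbidden (parity fails)
(b) forbidden (ΔL, ΔJ fail)
(c) allowed
(d) forbidden (parity, ΔS, ΔL, ΔJ fail)
(e) forbidden (parity fails)
(f) allowed
(g) forbidden (parity fails)
(h) forbidden (parity, ΔS, ΔL, ΔJ fail)
Total allowed: 2 of 8.

2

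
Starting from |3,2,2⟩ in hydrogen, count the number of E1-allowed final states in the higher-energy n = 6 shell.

E1 requires Δl = ±1, so l_f ∈ {1, 3}; with 0 ≤ l_f ≤ n_f−1 = 5, the allowed l_f values are {1, 3}.
For l_f = 1: m_f ∈ {m_i−1, m_i, m_i+1} ∩ [−1, 1] = {1} → 1 state.
For l_f = 3: m_f ∈ {m_i−1, m_i, m_i+1} ∩ [−3, 3] = {1, 2, 3} → 3 states.
Total: 4.

4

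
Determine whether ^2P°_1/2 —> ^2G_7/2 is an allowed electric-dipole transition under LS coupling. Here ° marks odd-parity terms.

forbidden

ΔJ = 0, ±1 (not J=0↔0): J: 1/2 → 7/2, ΔJ = +3 — ✗.
ΔL = 0, ±1 (not L=0↔0): L: 1 → 4, ΔL = +3 — ✗.
Parity must change: odd → even — ✓.
ΔS = 0: S: 1/2 → 1/2 — ✓.
Rule(s) violated: ΔL, ΔJ.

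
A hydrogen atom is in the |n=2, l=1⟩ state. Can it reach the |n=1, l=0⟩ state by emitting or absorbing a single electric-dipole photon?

Δl = 0 − 1 = -1; the E1 rule Δl = ±1 is ok.
All E1 selection rules are satisfied.

allowed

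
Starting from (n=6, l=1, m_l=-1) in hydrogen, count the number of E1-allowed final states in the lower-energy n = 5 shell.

4

E1 requires Δl = ±1, so l_f ∈ {0, 2}; with 0 ≤ l_f ≤ n_f−1 = 4, the allowed l_f values are {0, 2}.
For l_f = 0: m_f ∈ {m_i−1, m_i, m_i+1} ∩ [−0, 0] = {0} → 1 state.
For l_f = 2: m_f ∈ {m_i−1, m_i, m_i+1} ∩ [−2, 2] = {-2, -1, 0} → 3 states.
Total: 4.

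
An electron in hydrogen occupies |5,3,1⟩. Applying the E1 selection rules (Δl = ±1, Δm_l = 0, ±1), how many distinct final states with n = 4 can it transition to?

E1 requires Δl = ±1, so l_f ∈ {2, 4}; with 0 ≤ l_f ≤ n_f−1 = 3, the allowed l_f values are {2}.
For l_f = 2: m_f ∈ {m_i−1, m_i, m_i+1} ∩ [−2, 2] = {0, 1, 2} → 3 states.
Total: 3.

3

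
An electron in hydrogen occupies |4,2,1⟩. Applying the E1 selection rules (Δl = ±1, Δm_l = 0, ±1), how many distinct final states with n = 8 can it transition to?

5

E1 requires Δl = ±1, so l_f ∈ {1, 3}; with 0 ≤ l_f ≤ n_f−1 = 7, the allowed l_f values are {1, 3}.
For l_f = 1: m_f ∈ {m_i−1, m_i, m_i+1} ∩ [−1, 1] = {0, 1} → 2 states.
For l_f = 3: m_f ∈ {m_i−1, m_i, m_i+1} ∩ [−3, 3] = {0, 1, 2} → 3 states.
Total: 5.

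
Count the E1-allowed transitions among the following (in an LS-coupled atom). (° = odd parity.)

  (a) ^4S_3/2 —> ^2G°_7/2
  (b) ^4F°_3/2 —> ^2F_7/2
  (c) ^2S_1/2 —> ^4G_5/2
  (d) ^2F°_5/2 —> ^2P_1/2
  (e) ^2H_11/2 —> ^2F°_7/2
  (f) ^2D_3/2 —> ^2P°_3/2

1

(a) forbidden (ΔS, ΔL, ΔJ fail)
(b) forbidden (ΔS, ΔJ fail)
(c) forbidden (parity, ΔS, ΔL, ΔJ fail)
(d) forbidden (ΔL, ΔJ fail)
(e) forbidden (ΔL, ΔJ fail)
(f) allowed
Total allowed: 1 of 6.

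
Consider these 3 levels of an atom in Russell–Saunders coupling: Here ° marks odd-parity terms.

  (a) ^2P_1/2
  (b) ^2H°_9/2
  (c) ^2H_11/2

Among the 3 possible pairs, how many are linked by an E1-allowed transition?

(a)–(b): forbidden (ΔL, ΔJ).
(a)–(c): forbidden (parity, ΔL, ΔJ).
(b)–(c): allowed.
Allowed pairs: 1 of 3.

1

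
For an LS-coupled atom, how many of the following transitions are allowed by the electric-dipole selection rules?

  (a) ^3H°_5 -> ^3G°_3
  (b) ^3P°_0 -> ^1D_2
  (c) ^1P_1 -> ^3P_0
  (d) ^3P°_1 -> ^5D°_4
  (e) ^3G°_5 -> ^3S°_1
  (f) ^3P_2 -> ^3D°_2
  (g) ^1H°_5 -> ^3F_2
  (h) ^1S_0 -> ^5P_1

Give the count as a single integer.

(a) forbidden (parity, ΔJ fail)
(b) forbidden (ΔS, ΔJ fail)
(c) forbidden (parity, ΔS fail)
(d) forbidden (parity, ΔS, ΔJ fail)
(e) forbidden (parity, ΔL, ΔJ fail)
(f) allowed
(g) forbidden (ΔS, ΔL, ΔJ fail)
(h) forbidden (parity, ΔS fail)
Total allowed: 1 of 8.

1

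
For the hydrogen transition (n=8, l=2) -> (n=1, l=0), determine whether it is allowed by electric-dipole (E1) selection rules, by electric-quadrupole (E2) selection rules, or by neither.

E2

Δl = 0 − 2 = -2; l_i + l_f = 2.
E1 (Δl = ±1): not satisfied.
E2 (Δl = 0,±2, l_i+l_f ≥ 2): satisfied.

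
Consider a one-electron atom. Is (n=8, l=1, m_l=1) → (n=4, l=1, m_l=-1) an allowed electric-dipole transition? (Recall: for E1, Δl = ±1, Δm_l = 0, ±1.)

l: 1 → 1 (Δl = +0). Δl = ±1 fails.
m_l: 1 → -1 (Δm_l = -2). |Δm_l| ≤ 1 fails.
The transition is electric-dipole forbidden.

forbidden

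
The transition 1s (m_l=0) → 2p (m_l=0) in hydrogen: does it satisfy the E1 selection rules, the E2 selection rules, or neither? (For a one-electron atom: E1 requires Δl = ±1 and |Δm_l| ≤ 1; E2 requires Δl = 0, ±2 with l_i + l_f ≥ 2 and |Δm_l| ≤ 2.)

Δl = 1 − 0 = +1; l_i + l_f = 1.
Δm_l = +0.
E1 (Δl = ±1, |Δm_l| ≤ 1): satisfied.
E2 (Δl = 0,±2, l_i+l_f ≥ 2, |Δm_l| ≤ 2): not satisfied.

E1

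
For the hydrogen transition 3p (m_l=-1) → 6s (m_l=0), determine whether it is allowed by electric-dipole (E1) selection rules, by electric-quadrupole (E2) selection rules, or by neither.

E1

Δl = 0 − 1 = -1; l_i + l_f = 1.
Δm_l = +1.
E1 (Δl = ±1, |Δm_l| ≤ 1): satisfied.
E2 (Δl = 0,±2, l_i+l_f ≥ 2, |Δm_l| ≤ 2): not satisfied.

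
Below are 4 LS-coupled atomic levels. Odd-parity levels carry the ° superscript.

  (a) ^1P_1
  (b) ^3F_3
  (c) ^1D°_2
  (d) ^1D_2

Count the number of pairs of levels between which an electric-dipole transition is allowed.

(a)–(b): forbidden (parity, ΔS, ΔL, ΔJ).
(a)–(c): allowed.
(a)–(d): forbidden (parity).
(b)–(c): forbidden (ΔS).
(b)–(d): forbidden (parity, ΔS).
(c)–(d): allowed.
Allowed pairs: 2 of 6.

2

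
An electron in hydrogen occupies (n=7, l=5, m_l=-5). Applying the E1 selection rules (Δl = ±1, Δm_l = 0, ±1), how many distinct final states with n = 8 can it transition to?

4

E1 requires Δl = ±1, so l_f ∈ {4, 6}; with 0 ≤ l_f ≤ n_f−1 = 7, the allowed l_f values are {4, 6}.
For l_f = 4: m_f ∈ {m_i−1, m_i, m_i+1} ∩ [−4, 4] = {-4} → 1 state.
For l_f = 6: m_f ∈ {m_i−1, m_i, m_i+1} ∩ [−6, 6] = {-6, -5, -4} → 3 states.
Total: 4.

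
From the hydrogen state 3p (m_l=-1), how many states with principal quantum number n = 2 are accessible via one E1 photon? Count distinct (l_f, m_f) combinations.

E1 requires Δl = ±1, so l_f ∈ {0, 2}; with 0 ≤ l_f ≤ n_f−1 = 1, the allowed l_f values are {0}.
For l_f = 0: m_f ∈ {m_i−1, m_i, m_i+1} ∩ [−0, 0] = {0} → 1 state.
Total: 1.

1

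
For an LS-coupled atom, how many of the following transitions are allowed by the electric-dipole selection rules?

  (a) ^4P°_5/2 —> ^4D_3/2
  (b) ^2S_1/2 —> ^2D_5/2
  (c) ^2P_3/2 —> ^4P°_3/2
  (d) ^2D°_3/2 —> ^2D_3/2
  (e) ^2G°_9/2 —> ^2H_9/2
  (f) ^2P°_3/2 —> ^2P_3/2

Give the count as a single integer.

4

(a) allowed
(b) forbidden (parity, ΔL, ΔJ fail)
(c) forbidden (ΔS fails)
(d) allowed
(e) allowed
(f) allowed
Total allowed: 4 of 6.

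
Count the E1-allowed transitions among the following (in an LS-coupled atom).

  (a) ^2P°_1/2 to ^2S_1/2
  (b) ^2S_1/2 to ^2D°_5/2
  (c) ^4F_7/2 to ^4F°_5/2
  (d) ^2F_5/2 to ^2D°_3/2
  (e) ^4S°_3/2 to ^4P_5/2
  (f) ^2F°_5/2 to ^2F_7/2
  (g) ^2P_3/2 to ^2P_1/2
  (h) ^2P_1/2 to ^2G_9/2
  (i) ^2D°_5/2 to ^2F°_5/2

5

(a) allowed
(b) forbidden (ΔL, ΔJ fail)
(c) allowed
(d) allowed
(e) allowed
(f) allowed
(g) forbidden (parity fails)
(h) forbidden (parity, ΔL, ΔJ fail)
(i) forbidden (parity fails)
Total allowed: 5 of 9.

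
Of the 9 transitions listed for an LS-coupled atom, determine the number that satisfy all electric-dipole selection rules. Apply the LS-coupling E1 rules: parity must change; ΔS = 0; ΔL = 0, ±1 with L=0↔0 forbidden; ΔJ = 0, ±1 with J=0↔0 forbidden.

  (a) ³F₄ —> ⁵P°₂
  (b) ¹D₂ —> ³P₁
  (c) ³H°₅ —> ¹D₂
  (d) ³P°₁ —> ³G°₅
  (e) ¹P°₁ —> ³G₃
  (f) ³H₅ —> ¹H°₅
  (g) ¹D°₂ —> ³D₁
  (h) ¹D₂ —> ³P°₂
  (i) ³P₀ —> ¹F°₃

0

(a) forbidden (ΔS, ΔL, ΔJ fail)
(b) forbidden (parity, ΔS fail)
(c) forbidden (ΔS, ΔL, ΔJ fail)
(d) forbidden (parity, ΔL, ΔJ fail)
(e) forbidden (ΔS, ΔL, ΔJ fail)
(f) forbidden (ΔS fails)
(g) forbidden (ΔS fails)
(h) forbidden (ΔS fails)
(i) forbidden (ΔS, ΔL, ΔJ fail)
Total allowed: 0 of 9.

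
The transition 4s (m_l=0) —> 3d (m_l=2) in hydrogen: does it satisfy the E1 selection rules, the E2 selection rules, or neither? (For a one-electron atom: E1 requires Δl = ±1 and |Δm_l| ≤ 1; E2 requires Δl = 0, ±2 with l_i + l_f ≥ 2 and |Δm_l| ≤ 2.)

E2

Δl = 2 − 0 = +2; l_i + l_f = 2.
Δm_l = +2.
E1 (Δl = ±1, |Δm_l| ≤ 1): not satisfied.
E2 (Δl = 0,±2, l_i+l_f ≥ 2, |Δm_l| ≤ 2): satisfied.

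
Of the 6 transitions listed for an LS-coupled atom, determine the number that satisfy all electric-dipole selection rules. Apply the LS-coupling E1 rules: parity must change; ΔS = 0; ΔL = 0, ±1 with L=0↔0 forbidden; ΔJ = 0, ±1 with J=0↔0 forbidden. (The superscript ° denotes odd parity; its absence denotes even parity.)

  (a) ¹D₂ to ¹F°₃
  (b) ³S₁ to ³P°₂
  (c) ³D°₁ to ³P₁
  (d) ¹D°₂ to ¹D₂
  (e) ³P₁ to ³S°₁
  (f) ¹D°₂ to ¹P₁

(a) allowed
(b) allowed
(c) allowed
(d) allowed
(e) allowed
(f) allowed
Total allowed: 6 of 6.

6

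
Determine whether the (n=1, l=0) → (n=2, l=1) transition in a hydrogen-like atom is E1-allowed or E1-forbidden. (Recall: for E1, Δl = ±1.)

l: 0 → 1 (Δl = +1). Δl = ±1 ✓.
All E1 selection rules are satisfied.

allowed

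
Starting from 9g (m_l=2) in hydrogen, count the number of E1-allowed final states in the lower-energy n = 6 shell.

6

E1 requires Δl = ±1, so l_f ∈ {3, 5}; with 0 ≤ l_f ≤ n_f−1 = 5, the allowed l_f values are {3, 5}.
For l_f = 3: m_f ∈ {m_i−1, m_i, m_i+1} ∩ [−3, 3] = {1, 2, 3} → 3 states.
For l_f = 5: m_f ∈ {m_i−1, m_i, m_i+1} ∩ [−5, 5] = {1, 2, 3} → 3 states.
Total: 6.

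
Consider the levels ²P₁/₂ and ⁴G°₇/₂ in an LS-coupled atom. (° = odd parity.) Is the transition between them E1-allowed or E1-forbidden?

forbidden

Parity must change: even → odd — passes.
ΔS = 0: S: 1/2 → 3/2 — fails.
ΔL = 0, ±1 (not L=0↔0): L: 1 → 4, ΔL = +3 — fails.
ΔJ = 0, ±1 (not J=0↔0): J: 1/2 → 7/2, ΔJ = +3 — fails.
Rule(s) violated: ΔS, ΔL, ΔJ.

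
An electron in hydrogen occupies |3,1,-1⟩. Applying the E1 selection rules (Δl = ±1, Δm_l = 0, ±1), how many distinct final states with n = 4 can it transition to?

4

E1 requires Δl = ±1, so l_f ∈ {0, 2}; with 0 ≤ l_f ≤ n_f−1 = 3, the allowed l_f values are {0, 2}.
For l_f = 0: m_f ∈ {m_i−1, m_i, m_i+1} ∩ [−0, 0] = {0} → 1 state.
For l_f = 2: m_f ∈ {m_i−1, m_i, m_i+1} ∩ [−2, 2] = {-2, -1, 0} → 3 states.
Total: 4.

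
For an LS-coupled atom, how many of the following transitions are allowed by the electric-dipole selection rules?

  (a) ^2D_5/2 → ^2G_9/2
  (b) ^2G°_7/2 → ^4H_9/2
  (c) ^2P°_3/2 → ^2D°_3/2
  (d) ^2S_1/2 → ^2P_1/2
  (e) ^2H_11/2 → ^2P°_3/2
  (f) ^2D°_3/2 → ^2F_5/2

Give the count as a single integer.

(a) forbidden (parity, ΔL, ΔJ fail)
(b) forbidden (ΔS fails)
(c) forbidden (parity fails)
(d) forbidden (parity fails)
(e) forbidden (ΔL, ΔJ fail)
(f) allowed
Total allowed: 1 of 6.

1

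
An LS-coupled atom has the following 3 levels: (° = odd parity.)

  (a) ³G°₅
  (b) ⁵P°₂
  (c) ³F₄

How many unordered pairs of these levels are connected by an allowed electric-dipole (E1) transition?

(a)–(b): forbidden (parity, ΔS, ΔL, ΔJ).
(a)–(c): allowed.
(b)–(c): forbidden (ΔS, ΔL, ΔJ).
Allowed pairs: 1 of 3.

1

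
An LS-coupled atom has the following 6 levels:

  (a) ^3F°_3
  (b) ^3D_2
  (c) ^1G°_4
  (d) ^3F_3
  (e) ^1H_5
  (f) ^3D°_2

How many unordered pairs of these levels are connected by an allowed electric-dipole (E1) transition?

(a)–(b): allowed.
(a)–(c): forbidden (parity, ΔS).
(a)–(d): allowed.
(a)–(e): forbidden (ΔS, ΔL, ΔJ).
(a)–(f): forbidden (parity).
(b)–(c): forbidden (ΔS, ΔL, ΔJ).
(b)–(d): forbidden (parity).
(b)–(e): forbidden (parity, ΔS, ΔL, ΔJ).
(b)–(f): allowed.
(c)–(d): forbidden (ΔS).
(c)–(e): allowed.
(c)–(f): forbidden (parity, ΔS, ΔL, ΔJ).
(d)–(e): forbidden (parity, ΔS, ΔL, ΔJ).
(d)–(f): allowed.
(e)–(f): forbidden (ΔS, ΔL, ΔJ).
Allowed pairs: 5 of 15.

5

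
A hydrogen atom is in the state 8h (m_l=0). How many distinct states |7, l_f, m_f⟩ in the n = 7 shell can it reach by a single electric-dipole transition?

6

E1 requires Δl = ±1, so l_f ∈ {4, 6}; with 0 ≤ l_f ≤ n_f−1 = 6, the allowed l_f values are {4, 6}.
For l_f = 4: m_f ∈ {m_i−1, m_i, m_i+1} ∩ [−4, 4] = {-1, 0, 1} → 3 states.
For l_f = 6: m_f ∈ {m_i−1, m_i, m_i+1} ∩ [−6, 6] = {-1, 0, 1} → 3 states.
Total: 6.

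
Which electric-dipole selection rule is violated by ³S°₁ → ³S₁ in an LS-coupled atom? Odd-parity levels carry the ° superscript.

Reading off the term symbols: S 1→1, L 0→0, J 1→1, parity odd→even.
Parity must change: odd → even — ok.
ΔS = 0: S: 1 → 1 — ok.
ΔL = 0, ±1 (not L=0↔0): L: 0 → 0, ΔL = +0 — fails.
ΔJ = 0, ±1 (not J=0↔0): J: 1 → 1, ΔJ = +0 — ok.

the L=0 ↔ L=0 exclusion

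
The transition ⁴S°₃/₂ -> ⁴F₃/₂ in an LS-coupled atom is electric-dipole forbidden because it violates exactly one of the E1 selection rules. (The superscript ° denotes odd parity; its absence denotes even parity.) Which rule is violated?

Reading off the term symbols: S 3/2→3/2, L 0→3, J 3/2→3/2, parity odd→even.
Parity must change: odd → even — ok.
ΔS = 0: S: 3/2 → 3/2 — ok.
ΔL = 0, ±1 (not L=0↔0): L: 0 → 3, ΔL = +3 — fails.
ΔJ = 0, ±1 (not J=0↔0): J: 3/2 → 3/2, ΔJ = +0 — ok.

the ΔL = 0, ±1 rule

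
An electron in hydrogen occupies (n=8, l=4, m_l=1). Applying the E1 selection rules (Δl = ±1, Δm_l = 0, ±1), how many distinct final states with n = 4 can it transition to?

3

E1 requires Δl = ±1, so l_f ∈ {3, 5}; with 0 ≤ l_f ≤ n_f−1 = 3, the allowed l_f values are {3}.
For l_f = 3: m_f ∈ {m_i−1, m_i, m_i+1} ∩ [−3, 3] = {0, 1, 2} → 3 states.
Total: 3.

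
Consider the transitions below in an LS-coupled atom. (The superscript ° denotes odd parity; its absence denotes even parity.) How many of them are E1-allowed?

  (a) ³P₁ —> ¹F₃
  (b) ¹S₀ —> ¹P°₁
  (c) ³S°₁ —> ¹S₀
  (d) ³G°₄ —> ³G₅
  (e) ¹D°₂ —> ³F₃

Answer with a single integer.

2

(a) forbidden (parity, ΔS, ΔL, ΔJ fail)
(b) allowed
(c) forbidden (ΔS, ΔL fail)
(d) allowed
(e) forbidden (ΔS fails)
Total allowed: 2 of 5.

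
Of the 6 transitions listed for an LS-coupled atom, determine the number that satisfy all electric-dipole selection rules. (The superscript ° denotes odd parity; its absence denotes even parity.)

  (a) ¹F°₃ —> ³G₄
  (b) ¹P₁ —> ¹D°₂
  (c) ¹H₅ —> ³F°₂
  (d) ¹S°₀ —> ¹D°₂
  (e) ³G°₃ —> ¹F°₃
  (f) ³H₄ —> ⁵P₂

1

(a) forbidden (ΔS fails)
(b) allowed
(c) forbidden (ΔS, ΔL, ΔJ fail)
(d) forbidden (parity, ΔL, ΔJ fail)
(e) forbidden (parity, ΔS fail)
(f) forbidden (parity, ΔS, ΔL, ΔJ fail)
Total allowed: 1 of 6.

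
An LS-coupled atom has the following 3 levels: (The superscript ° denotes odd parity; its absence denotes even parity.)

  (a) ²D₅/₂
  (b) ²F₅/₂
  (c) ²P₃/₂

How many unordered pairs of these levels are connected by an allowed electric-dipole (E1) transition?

0

(a)–(b): forbidden (parity).
(a)–(c): forbidden (parity).
(b)–(c): forbidden (parity, ΔL).
Allowed pairs: 0 of 3.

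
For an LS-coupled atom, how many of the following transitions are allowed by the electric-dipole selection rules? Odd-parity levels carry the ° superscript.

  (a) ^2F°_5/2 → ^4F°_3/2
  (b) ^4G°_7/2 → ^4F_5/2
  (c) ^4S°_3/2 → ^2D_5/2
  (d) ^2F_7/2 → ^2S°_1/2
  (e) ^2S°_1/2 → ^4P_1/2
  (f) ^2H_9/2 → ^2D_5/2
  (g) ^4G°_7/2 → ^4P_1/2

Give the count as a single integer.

(a) forbidden (parity, ΔS fail)
(b) allowed
(c) forbidden (ΔS, ΔL fail)
(d) forbidden (ΔL, ΔJ fail)
(e) forbidden (ΔS fails)
(f) forbidden (parity, ΔL, ΔJ fail)
(g) forbidden (ΔL, ΔJ fail)
Total allowed: 1 of 7.

1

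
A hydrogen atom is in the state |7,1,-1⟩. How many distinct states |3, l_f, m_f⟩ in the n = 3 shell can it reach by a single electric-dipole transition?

E1 requires Δl = ±1, so l_f ∈ {0, 2}; with 0 ≤ l_f ≤ n_f−1 = 2, the allowed l_f values are {0, 2}.
For l_f = 0: m_f ∈ {m_i−1, m_i, m_i+1} ∩ [−0, 0] = {0} → 1 state.
For l_f = 2: m_f ∈ {m_i−1, m_i, m_i+1} ∩ [−2, 2] = {-2, -1, 0} → 3 states.
Total: 4.

4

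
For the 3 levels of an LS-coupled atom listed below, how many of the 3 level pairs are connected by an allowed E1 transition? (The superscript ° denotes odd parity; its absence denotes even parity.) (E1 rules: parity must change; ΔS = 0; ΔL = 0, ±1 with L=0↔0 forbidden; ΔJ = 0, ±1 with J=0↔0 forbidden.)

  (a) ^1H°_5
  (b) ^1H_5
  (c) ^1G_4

(a)–(b): allowed.
(a)–(c): allowed.
(b)–(c): forbidden (parity).
Allowed pairs: 2 of 3.

2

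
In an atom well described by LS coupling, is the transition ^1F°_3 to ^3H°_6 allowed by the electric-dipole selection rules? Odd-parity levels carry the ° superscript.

forbidden

Parity must change: odd → odd — fails.
ΔS = 0: S: 0 → 1 — fails.
ΔL = 0, ±1 (not L=0↔0): L: 3 → 5, ΔL = +2 — fails.
ΔJ = 0, ±1 (not J=0↔0): J: 3 → 6, ΔJ = +3 — fails.
Rule(s) violated: parity, ΔS, ΔL, ΔJ.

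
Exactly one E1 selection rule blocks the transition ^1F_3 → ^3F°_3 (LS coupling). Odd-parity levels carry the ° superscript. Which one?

the ΔS = 0 rule

Parity must change: even → odd — passes.
ΔS = 0: S: 0 → 1 — fails.
ΔL = 0, ±1 (not L=0↔0): L: 3 → 3, ΔL = +0 — passes.
ΔJ = 0, ±1 (not J=0↔0): J: 3 → 3, ΔJ = +0 — passes.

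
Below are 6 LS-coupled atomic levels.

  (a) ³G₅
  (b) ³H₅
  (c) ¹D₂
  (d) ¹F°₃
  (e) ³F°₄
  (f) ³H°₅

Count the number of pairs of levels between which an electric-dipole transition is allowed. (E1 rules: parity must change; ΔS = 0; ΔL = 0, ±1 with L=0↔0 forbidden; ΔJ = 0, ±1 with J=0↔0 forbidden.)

4

(a)–(b): forbidden (parity).
(a)–(c): forbidden (parity, ΔS, ΔL, ΔJ).
(a)–(d): forbidden (ΔS, ΔJ).
(a)–(e): allowed.
(a)–(f): allowed.
(b)–(c): forbidden (parity, ΔS, ΔL, ΔJ).
(b)–(d): forbidden (ΔS, ΔL, ΔJ).
(b)–(e): forbidden (ΔL).
(b)–(f): allowed.
(c)–(d): allowed.
(c)–(e): forbidden (ΔS, ΔJ).
(c)–(f): forbidden (ΔS, ΔL, ΔJ).
(d)–(e): forbidden (parity, ΔS).
(d)–(f): forbidden (parity, ΔS, ΔL, ΔJ).
(e)–(f): forbidden (parity, ΔL).
Allowed pairs: 4 of 15.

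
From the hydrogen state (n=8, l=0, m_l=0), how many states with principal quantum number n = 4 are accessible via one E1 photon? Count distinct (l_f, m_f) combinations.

3

E1 requires Δl = ±1, so l_f ∈ {-1, 1}; with 0 ≤ l_f ≤ n_f−1 = 3, the allowed l_f values are {1}.
For l_f = 1: m_f ∈ {m_i−1, m_i, m_i+1} ∩ [−1, 1] = {-1, 0, 1} → 3 states.
Total: 3.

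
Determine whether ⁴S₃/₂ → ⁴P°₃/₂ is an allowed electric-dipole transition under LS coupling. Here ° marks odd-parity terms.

Reading off the term symbols: S 3/2→3/2, L 0→1, J 3/2→3/2, parity even→odd.
Parity must change: even → odd — satisfied.
ΔS = 0: S: 3/2 → 3/2 — satisfied.
ΔL = 0, ±1 (not L=0↔0): L: 0 → 1, ΔL = +1 — satisfied.
ΔJ = 0, ±1 (not J=0↔0): J: 3/2 → 3/2, ΔJ = +0 — satisfied.
All four E1 rules are satisfied.

allowed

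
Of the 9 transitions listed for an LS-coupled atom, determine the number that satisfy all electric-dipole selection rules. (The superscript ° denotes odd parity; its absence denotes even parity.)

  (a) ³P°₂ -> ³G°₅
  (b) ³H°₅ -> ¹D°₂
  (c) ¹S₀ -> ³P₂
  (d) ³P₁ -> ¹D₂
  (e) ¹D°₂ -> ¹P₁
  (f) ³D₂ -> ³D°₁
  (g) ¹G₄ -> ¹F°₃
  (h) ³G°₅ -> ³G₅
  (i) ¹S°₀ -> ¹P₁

(a) forbidden (parity, ΔL, ΔJ fail)
(b) forbidden (parity, ΔS, ΔL, ΔJ fail)
(c) forbidden (parity, ΔS, ΔJ fail)
(d) forbidden (parity, ΔS fail)
(e) allowed
(f) allowed
(g) allowed
(h) allowed
(i) allowed
Total allowed: 5 of 9.

5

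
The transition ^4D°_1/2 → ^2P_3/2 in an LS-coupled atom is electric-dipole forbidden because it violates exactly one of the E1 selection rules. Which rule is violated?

the ΔS = 0 rule

Parity must change: odd → even — ok.
ΔS = 0: S: 3/2 → 1/2 — fails.
ΔL = 0, ±1 (not L=0↔0): L: 2 → 1, ΔL = -1 — ok.
ΔJ = 0, ±1 (not J=0↔0): J: 1/2 → 3/2, ΔJ = +1 — ok.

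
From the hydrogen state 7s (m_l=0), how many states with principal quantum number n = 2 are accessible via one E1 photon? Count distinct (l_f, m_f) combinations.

3

E1 requires Δl = ±1, so l_f ∈ {-1, 1}; with 0 ≤ l_f ≤ n_f−1 = 1, the allowed l_f values are {1}.
For l_f = 1: m_f ∈ {m_i−1, m_i, m_i+1} ∩ [−1, 1] = {-1, 0, 1} → 3 states.
Total: 3.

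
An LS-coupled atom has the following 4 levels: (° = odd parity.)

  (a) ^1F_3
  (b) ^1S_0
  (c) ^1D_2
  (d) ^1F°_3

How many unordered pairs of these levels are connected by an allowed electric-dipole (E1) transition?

(a)–(b): forbidden (parity, ΔL, ΔJ).
(a)–(c): forbidden (parity).
(a)–(d): allowed.
(b)–(c): forbidden (parity, ΔL, ΔJ).
(b)–(d): forbidden (ΔL, ΔJ).
(c)–(d): allowed.
Allowed pairs: 2 of 6.

2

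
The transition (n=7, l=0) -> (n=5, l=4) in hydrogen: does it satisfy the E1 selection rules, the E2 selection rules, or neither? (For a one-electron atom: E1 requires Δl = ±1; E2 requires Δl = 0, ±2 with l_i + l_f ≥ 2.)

Δl = 4 − 0 = +4; l_i + l_f = 4.
E1 (Δl = ±1): not satisfied.
E2 (Δl = 0,±2, l_i+l_f ≥ 2): not satisfied.

neither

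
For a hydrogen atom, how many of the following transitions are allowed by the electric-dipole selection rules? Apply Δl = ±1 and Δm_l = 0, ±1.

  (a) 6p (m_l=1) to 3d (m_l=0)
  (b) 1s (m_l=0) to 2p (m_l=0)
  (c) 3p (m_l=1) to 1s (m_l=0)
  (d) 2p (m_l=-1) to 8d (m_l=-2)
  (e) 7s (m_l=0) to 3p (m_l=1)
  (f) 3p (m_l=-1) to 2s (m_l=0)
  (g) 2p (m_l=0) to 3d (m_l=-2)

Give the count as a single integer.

(a) allowed
(b) allowed
(c) allowed
(d) allowed
(e) allowed
(f) allowed
(g) forbidden — Δm_l = -2 (E1 requires Δm_l = 0, ±1)
Total allowed: 6 of 7.

6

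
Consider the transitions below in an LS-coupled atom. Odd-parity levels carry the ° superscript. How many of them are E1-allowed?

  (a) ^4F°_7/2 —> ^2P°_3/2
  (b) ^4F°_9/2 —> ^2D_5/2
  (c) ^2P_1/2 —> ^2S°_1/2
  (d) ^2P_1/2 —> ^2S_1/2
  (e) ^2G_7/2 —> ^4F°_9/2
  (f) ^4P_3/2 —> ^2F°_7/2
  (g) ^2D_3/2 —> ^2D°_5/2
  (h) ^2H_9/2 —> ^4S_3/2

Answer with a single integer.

(a) forbidden (parity, ΔS, ΔL, ΔJ fail)
(b) forbidden (ΔS, ΔJ fail)
(c) allowed
(d) forbidden (parity fails)
(e) forbidden (ΔS fails)
(f) forbidden (ΔS, ΔL, ΔJ fail)
(g) allowed
(h) forbidden (parity, ΔS, ΔL, ΔJ fail)
Total allowed: 2 of 8.

2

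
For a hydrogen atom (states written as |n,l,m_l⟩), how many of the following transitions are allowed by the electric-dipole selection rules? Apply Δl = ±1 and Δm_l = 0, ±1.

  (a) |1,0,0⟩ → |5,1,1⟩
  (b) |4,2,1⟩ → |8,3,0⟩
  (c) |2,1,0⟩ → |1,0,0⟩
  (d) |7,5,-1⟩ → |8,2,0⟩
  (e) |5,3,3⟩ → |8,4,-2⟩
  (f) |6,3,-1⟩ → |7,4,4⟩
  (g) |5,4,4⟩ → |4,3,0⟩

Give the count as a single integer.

3

(a) allowed
(b) allowed
(c) allowed
(d) forbidden — Δl = -3 (E1 requires Δl = ±1)
(e) forbidden — Δm_l = -5 (E1 requires Δm_l = 0, ±1)
(f) forbidden — Δm_l = +5 (E1 requires Δm_l = 0, ±1)
(g) forbidden — Δm_l = -4 (E1 requires Δm_l = 0, ±1)
Total allowed: 3 of 7.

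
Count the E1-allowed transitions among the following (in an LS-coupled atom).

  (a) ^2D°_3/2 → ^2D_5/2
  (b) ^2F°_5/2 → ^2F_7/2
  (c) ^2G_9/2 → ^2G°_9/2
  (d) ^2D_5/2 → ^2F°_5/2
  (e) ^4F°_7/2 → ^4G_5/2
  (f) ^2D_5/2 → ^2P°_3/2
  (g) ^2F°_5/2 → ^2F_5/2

(a) allowed
(b) allowed
(c) allowed
(d) allowed
(e) allowed
(f) allowed
(g) allowed
Total allowed: 7 of 7.

7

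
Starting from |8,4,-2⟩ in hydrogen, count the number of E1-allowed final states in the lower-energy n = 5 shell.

3

E1 requires Δl = ±1, so l_f ∈ {3, 5}; with 0 ≤ l_f ≤ n_f−1 = 4, the allowed l_f values are {3}.
For l_f = 3: m_f ∈ {m_i−1, m_i, m_i+1} ∩ [−3, 3] = {-3, -2, -1} → 3 states.
Total: 3.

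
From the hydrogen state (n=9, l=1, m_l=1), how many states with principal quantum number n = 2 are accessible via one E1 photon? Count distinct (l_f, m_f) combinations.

E1 requires Δl = ±1, so l_f ∈ {0, 2}; with 0 ≤ l_f ≤ n_f−1 = 1, the allowed l_f values are {0}.
For l_f = 0: m_f ∈ {m_i−1, m_i, m_i+1} ∩ [−0, 0] = {0} → 1 state.
Total: 1.

1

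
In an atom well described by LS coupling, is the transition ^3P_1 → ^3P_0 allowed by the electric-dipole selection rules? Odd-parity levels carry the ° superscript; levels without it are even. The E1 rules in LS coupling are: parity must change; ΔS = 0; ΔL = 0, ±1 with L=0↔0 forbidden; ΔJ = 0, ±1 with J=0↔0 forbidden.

Parity must change: even → even — fails.
ΔS = 0: S: 1 → 1 — ok.
ΔJ = 0, ±1 (not J=0↔0): J: 1 → 0, ΔJ = -1 — ok.
ΔL = 0, ±1 (not L=0↔0): L: 1 → 1, ΔL = +0 — ok.
Rule(s) violated: parity.

forbidden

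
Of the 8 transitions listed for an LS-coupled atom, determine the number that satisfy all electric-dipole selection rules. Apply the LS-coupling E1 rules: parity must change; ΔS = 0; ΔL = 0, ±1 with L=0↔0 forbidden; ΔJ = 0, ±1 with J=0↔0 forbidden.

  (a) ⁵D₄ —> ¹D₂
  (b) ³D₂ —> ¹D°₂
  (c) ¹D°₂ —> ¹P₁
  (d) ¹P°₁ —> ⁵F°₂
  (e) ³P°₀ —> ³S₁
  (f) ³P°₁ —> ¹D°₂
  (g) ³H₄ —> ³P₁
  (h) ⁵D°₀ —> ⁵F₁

3

(a) forbidden (parity, ΔS, ΔJ fail)
(b) forbidden (ΔS fails)
(c) allowed
(d) forbidden (parity, ΔS, ΔL fail)
(e) allowed
(f) forbidden (parity, ΔS fail)
(g) forbidden (parity, ΔL, ΔJ fail)
(h) allowed
Total allowed: 3 of 8.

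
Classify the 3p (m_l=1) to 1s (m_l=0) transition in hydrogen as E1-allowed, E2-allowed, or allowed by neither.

E1

Δl = 0 − 1 = -1; l_i + l_f = 1.
Δm_l = -1.
E1 (Δl = ±1, |Δm_l| ≤ 1): satisfied.
E2 (Δl = 0,±2, l_i+l_f ≥ 2, |Δm_l| ≤ 2): not satisfied.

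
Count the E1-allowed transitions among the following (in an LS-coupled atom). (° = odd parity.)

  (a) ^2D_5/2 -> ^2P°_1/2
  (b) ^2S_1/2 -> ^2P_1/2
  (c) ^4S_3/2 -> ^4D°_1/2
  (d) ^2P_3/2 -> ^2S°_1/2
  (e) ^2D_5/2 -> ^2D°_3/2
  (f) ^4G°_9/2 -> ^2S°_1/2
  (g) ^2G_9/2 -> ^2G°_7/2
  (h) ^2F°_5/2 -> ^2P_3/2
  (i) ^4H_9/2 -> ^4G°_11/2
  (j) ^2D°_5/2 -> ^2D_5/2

5

(a) forbidden (ΔJ fails)
(b) forbidden (parity fails)
(c) forbidden (ΔL fails)
(d) allowed
(e) allowed
(f) forbidden (parity, ΔS, ΔL, ΔJ fail)
(g) allowed
(h) forbidden (ΔL fails)
(i) allowed
(j) allowed
Total allowed: 5 of 10.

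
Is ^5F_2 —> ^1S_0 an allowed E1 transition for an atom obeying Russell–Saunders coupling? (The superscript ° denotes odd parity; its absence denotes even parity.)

Initial level: S=2, L=3, J=2, parity even. Final level: S=0, L=0, J=0, parity even.
Parity must change: even → even — fails.
ΔS = 0: S: 2 → 0 — fails.
ΔL = 0, ±1 (not L=0↔0): L: 3 → 0, ΔL = -3 — fails.
ΔJ = 0, ±1 (not J=0↔0): J: 2 → 0, ΔJ = -2 — fails.
Rule(s) violated: parity, ΔS, ΔL, ΔJ.

forbidden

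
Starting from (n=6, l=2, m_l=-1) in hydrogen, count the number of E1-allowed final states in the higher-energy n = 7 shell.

E1 requires Δl = ±1, so l_f ∈ {1, 3}; with 0 ≤ l_f ≤ n_f−1 = 6, the allowed l_f values are {1, 3}.
For l_f = 1: m_f ∈ {m_i−1, m_i, m_i+1} ∩ [−1, 1] = {-1, 0} → 2 states.
For l_f = 3: m_f ∈ {m_i−1, m_i, m_i+1} ∩ [−3, 3] = {-2, -1, 0} → 3 states.
Total: 5.

5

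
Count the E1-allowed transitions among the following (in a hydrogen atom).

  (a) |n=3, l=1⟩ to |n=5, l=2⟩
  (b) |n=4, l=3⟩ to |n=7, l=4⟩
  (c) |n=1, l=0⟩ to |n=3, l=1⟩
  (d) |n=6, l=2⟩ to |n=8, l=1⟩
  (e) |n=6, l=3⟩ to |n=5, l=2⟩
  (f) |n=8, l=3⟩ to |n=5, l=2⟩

6

(a) allowed
(b) allowed
(c) allowed
(d) allowed
(e) allowed
(f) allowed
Total allowed: 6 of 6.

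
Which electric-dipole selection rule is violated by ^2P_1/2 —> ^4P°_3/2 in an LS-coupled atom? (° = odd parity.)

Reading off the term symbols: S 1/2→3/2, L 1→1, J 1/2→3/2, parity even→odd.
Parity must change: even → odd — satisfied.
ΔS = 0: S: 1/2 → 3/2 — violated.
ΔL = 0, ±1 (not L=0↔0): L: 1 → 1, ΔL = +0 — satisfied.
ΔJ = 0, ±1 (not J=0↔0): J: 1/2 → 3/2, ΔJ = +1 — satisfied.

the ΔS = 0 rule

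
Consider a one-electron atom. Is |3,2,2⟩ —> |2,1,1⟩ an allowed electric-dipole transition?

allowed

l: 2 → 1 (Δl = -1). Δl = ±1 passes.
Δm_l = 1 − (2) = -1. E1 requires Δm_l = 0, ±1: passes.
All E1 selection rules are satisfied.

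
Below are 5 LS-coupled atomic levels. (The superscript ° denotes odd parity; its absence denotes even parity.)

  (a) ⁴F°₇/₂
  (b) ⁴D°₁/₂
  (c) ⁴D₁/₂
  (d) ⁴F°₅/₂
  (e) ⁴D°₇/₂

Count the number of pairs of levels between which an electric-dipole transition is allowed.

1

(a)–(b): forbidden (parity, ΔJ).
(a)–(c): forbidden (ΔJ).
(a)–(d): forbidden (parity).
(a)–(e): forbidden (parity).
(b)–(c): allowed.
(b)–(d): forbidden (parity, ΔJ).
(b)–(e): forbidden (parity, ΔJ).
(c)–(d): forbidden (ΔJ).
(c)–(e): forbidden (ΔJ).
(d)–(e): forbidden (parity).
Allowed pairs: 1 of 10.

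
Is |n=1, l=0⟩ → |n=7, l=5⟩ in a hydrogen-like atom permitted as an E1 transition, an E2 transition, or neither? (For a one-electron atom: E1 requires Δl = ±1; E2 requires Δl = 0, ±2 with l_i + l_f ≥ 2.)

Δl = 5 − 0 = +5; l_i + l_f = 5.
E1 (Δl = ±1): not satisfied.
E2 (Δl = 0,±2, l_i+l_f ≥ 2): not satisfied.

neither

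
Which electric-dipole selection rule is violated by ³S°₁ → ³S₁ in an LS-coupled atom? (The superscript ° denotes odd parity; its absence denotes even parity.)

the L=0 ↔ L=0 exclusion

ΔL = 0, ±1 (not L=0↔0): L: 0 → 0, ΔL = +0 — fails.
ΔS = 0: S: 1 → 1 — ok.
Parity must change: odd → even — ok.
ΔJ = 0, ±1 (not J=0↔0): J: 1 → 1, ΔJ = +0 — ok.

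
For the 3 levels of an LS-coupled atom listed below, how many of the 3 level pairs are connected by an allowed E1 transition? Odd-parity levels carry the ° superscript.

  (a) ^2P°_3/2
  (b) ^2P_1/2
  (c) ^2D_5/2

(a)–(b): allowed.
(a)–(c): allowed.
(b)–(c): forbidden (parity, ΔJ).
Allowed pairs: 2 of 3.

2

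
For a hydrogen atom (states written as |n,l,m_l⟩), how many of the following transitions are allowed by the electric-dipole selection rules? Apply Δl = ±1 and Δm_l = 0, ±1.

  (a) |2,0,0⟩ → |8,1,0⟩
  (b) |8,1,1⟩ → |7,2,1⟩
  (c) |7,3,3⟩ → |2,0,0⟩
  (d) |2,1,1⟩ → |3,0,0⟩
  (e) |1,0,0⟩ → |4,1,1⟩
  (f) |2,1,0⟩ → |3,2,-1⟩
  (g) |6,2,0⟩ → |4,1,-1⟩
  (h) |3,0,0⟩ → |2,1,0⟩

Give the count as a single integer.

7

(a) allowed
(b) allowed
(c) forbidden — Δl = -3 (E1 requires Δl = ±1); Δm_l = -3 (E1 requires Δm_l = 0, ±1)
(d) allowed
(e) allowed
(f) allowed
(g) allowed
(h) allowed
Total allowed: 7 of 8.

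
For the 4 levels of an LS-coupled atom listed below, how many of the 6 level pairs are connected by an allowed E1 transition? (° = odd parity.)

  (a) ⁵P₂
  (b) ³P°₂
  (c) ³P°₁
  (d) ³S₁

(a)–(b): forbidden (ΔS).
(a)–(c): forbidden (ΔS).
(a)–(d): forbidden (parity, ΔS).
(b)–(c): forbidden (parity).
(b)–(d): allowed.
(c)–(d): allowed.
Allowed pairs: 2 of 6.

2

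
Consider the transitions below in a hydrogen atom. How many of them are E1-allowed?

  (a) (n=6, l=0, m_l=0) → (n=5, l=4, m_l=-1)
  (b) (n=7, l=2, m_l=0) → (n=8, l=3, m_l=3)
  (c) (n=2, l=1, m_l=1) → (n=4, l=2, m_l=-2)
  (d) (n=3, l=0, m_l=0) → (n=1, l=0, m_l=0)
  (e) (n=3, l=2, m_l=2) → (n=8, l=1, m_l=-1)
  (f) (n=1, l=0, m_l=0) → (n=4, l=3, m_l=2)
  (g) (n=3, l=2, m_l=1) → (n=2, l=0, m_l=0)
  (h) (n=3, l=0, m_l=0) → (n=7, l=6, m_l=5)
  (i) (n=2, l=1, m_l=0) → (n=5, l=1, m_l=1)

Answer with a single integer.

(a) forbidden — Δl = +4 (E1 requires Δl = ±1)
(b) forbidden — Δm_l = +3 (E1 requires Δm_l = 0, ±1)
(c) forbidden — Δm_l = -3 (E1 requires Δm_l = 0, ±1)
(d) forbidden — Δl = +0 (E1 requires Δl = ±1)
(e) forbidden — Δm_l = -3 (E1 requires Δm_l = 0, ±1)
(f) forbidden — Δl = +3 (E1 requires Δl = ±1); Δm_l = +2 (E1 requires Δm_l = 0, ±1)
(g) forbidden — Δl = -2 (E1 requires Δl = ±1)
(h) forbidden — Δl = +6 (E1 requires Δl = ±1); Δm_l = +5 (E1 requires Δm_l = 0, ±1)
(i) forbidden — Δl = +0 (E1 requires Δl = ±1)
Total allowed: 0 of 9.

0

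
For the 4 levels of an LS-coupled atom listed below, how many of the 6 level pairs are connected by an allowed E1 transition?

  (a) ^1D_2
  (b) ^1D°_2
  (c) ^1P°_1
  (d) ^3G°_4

2

(a)–(b): allowed.
(a)–(c): allowed.
(a)–(d): forbidden (ΔS, ΔL, ΔJ).
(b)–(c): forbidden (parity).
(b)–(d): forbidden (parity, ΔS, ΔL, ΔJ).
(c)–(d): forbidden (parity, ΔS, ΔL, ΔJ).
Allowed pairs: 2 of 6.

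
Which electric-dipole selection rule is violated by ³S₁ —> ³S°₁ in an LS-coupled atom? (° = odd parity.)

Reading off the term symbols: S 1→1, L 0→0, J 1→1, parity even→odd.
Parity must change: even → odd — passes.
ΔS = 0: S: 1 → 1 — passes.
ΔL = 0, ±1 (not L=0↔0): L: 0 → 0, ΔL = +0 — fails.
ΔJ = 0, ±1 (not J=0↔0): J: 1 → 1, ΔJ = +0 — passes.

the L=0 ↔ L=0 exclusion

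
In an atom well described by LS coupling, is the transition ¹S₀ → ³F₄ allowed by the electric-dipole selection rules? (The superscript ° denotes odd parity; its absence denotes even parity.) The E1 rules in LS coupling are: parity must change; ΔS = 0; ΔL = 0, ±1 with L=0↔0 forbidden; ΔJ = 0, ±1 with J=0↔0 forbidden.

forbidden

Initial level: S=0, L=0, J=0, parity even. Final level: S=1, L=3, J=4, parity even.
ΔJ = 0, ±1 (not J=0↔0): J: 0 → 4, ΔJ = +4 — ✗.
Parity must change: even → even — ✗.
ΔL = 0, ±1 (not L=0↔0): L: 0 → 3, ΔL = +3 — ✗.
ΔS = 0: S: 0 → 1 — ✗.
Rule(s) violated: parity, ΔS, ΔL, ΔJ.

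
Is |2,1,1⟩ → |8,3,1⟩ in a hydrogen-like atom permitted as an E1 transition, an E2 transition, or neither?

E2

Δl = 3 − 1 = +2; l_i + l_f = 4.
Δm_l = +0.
E1 (Δl = ±1, |Δm_l| ≤ 1): not satisfied.
E2 (Δl = 0,±2, l_i+l_f ≥ 2, |Δm_l| ≤ 2): satisfied.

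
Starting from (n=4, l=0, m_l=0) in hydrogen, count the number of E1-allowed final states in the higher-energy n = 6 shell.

3

E1 requires Δl = ±1, so l_f ∈ {-1, 1}; with 0 ≤ l_f ≤ n_f−1 = 5, the allowed l_f values are {1}.
For l_f = 1: m_f ∈ {m_i−1, m_i, m_i+1} ∩ [−1, 1] = {-1, 0, 1} → 3 states.
Total: 3.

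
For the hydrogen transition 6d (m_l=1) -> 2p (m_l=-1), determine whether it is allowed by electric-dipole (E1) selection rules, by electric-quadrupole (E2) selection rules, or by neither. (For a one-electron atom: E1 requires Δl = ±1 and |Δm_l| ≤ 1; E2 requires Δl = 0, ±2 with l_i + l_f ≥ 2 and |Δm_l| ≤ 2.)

Δl = 1 − 2 = -1; l_i + l_f = 3.
Δm_l = -2.
E1 (Δl = ±1, |Δm_l| ≤ 1): not satisfied.
E2 (Δl = 0,±2, l_i+l_f ≥ 2, |Δm_l| ≤ 2): not satisfied.

neither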